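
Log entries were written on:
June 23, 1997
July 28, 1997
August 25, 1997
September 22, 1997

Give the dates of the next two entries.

October 27, 1997; November 24, 1997

All dates are Mondays, 35, 28, 28 days apart.
Specifically, the 4th Monday of each month.
October 1997 — 4th Monday is October 27, 1997.
4th Monday of November 1997: November 24, 1997.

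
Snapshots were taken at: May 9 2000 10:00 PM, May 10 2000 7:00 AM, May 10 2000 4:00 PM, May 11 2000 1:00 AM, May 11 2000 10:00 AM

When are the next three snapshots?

May 11 2000 7:00 PM, May 12 2000 4:00 AM, May 12 2000 1:00 PM

Gaps: 9, 9, 9, 9 hours — each event is 9 hours after the previous one.
May 11 2000 10:00 AM + 9 h = May 11 2000 7:00 PM.
May 11 2000 7:00 PM + 9 h = May 12 2000 4:00 AM.
May 12 2000 4:00 AM + 9 h = May 12 2000 1:00 PM.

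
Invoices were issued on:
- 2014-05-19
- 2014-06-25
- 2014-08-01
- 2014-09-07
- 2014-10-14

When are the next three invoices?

2014-11-20, 2014-12-27, 2015-02-02

Every event comes 37 days after the last (37, 37, 37, 37).
2014-10-14 + 37 days = 2014-11-20.
2014-11-20 + 37 days = 2014-12-27.
2014-12-27 + 37 days = 2015-02-02.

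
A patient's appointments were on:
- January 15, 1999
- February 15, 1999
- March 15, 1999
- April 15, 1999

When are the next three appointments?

Gaps: 31, 28, 31 days — not constant. Every event is on the 15th of the month.
Pattern: the 15th of each month.
May 1999: May 15, 1999.
June 1999: June 15, 1999.
Next: July 1999 → July 15, 1999.

May 15, 1999; June 15, 1999; July 15, 1999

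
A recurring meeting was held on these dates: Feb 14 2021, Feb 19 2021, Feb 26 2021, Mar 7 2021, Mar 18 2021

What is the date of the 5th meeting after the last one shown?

Intervals are 5, 7, 9, 11 days — an arithmetic progression with common difference 2.
Next gap: 13 days. Mar 18 2021 + 13 days = Mar 31 2021.
Next gap: 15 days. Mar 31 2021 + 15 days = Apr 15 2021.
Next gap: 17 days. Apr 15 2021 + 17 days = May 2 2021.
Next gap: 19 days. May 2 2021 + 19 days = May 21 2021.
Next gap: 21 days. May 21 2021 + 21 days = Jun 11 2021.

Jun 11 2021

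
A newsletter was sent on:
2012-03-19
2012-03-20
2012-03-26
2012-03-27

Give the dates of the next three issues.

Gaps: 1, 6, 1 days — not constant, but cyclic with period 2.
The events fall on every Monday and Tuesday.
The following Monday is 2012-04-02.
The following Tuesday is 2012-04-03.
The following Monday is 2012-04-09.

2012-04-02, 2012-04-03, 2012-04-09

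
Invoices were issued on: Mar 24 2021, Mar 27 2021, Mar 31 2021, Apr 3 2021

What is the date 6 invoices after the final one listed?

Apr 24 2021

The gap pattern 3, 4, 3 repeats every 2 events.
These are the Wednesdays and Saturdays of each week.
The following Wednesday is Apr 7 2021.
The following Saturday is Apr 10 2021.
Next Wednesday: Apr 14 2021.
The following Saturday is Apr 17 2021.
The following Wednesday is Apr 21 2021.
The following Saturday is Apr 24 2021.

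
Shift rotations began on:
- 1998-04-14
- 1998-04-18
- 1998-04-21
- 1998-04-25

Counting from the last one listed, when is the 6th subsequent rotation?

1998-05-16

Every event lands on a Tuesday or Saturday (gaps cycle 4, 3, 4).
So the schedule is: every Tuesday and Saturday.
The following Tuesday is 1998-04-28.
Next Saturday: 1998-05-02.
The following Tuesday is 1998-05-05.
The following Saturday is 1998-05-09.
The following Tuesday is 1998-05-12.
Next Saturday: 1998-05-16.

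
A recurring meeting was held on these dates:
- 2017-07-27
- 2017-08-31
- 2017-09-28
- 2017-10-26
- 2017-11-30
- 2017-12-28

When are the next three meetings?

These are Thursdays with 35, 28, 28, 35, 28-day gaps.
Each is the final Thursday of its month — 2017-08-31 is past the 28th, so '4th Thursday' doesn't fit.
January 2018 ends with Thursday 2018-01-25.
Last Thursday of February 2018: 2018-02-22.
Last Thursday of March 2018: 2018-03-29.

2018-01-25, 2018-02-22, 2018-03-29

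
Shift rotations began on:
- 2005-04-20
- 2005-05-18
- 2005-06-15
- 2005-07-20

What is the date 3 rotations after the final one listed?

2005-10-19

These are Wednesdays at 28- or 35-day spacing (28, 28, 35).
The pattern: 3rd Wednesday of the month.
3rd Wednesday of August 2005: 2005-08-17.
September 2005 — 3rd Wednesday is 2005-09-21.
3rd Wednesday of October 2005: 2005-10-19.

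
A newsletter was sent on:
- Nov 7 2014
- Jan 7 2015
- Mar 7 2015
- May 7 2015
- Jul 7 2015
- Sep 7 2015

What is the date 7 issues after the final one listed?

Nov 7 2016

Each date is the 7th; the gaps (61, 59, 61, 61, 62) track the month lengths.
The rule is the 7th of every 2 months.
Next: November 2015 → Nov 7 2015.
Next: January 2016 → Jan 7 2016.
Next: March 2016 → Mar 7 2016.
May 2016: May 7 2016.
Next: July 2016 → Jul 7 2016.
Next: September 2016 → Sep 7 2016.
November 2016: Nov 7 2016.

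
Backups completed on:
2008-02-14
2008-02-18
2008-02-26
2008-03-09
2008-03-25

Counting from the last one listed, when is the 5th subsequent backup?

2008-08-12

Gaps: 4, 8, 12, 16 days — each gap is 4 larger than the previous one.
Next gap: 20 days. 2008-03-25 + 20 days = 2008-04-14.
Next gap: 24 days. 2008-04-14 + 24 days = 2008-05-08.
Next gap: 28 days. 2008-05-08 + 28 days = 2008-06-05.
Next gap: 32 days. 2008-06-05 + 32 days = 2008-07-07.
Next gap: 36 days. 2008-07-07 + 36 days = 2008-08-12.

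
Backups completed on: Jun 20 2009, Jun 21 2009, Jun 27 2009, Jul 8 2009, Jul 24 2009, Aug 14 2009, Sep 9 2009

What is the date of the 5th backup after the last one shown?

Gaps: 1, 6, 11, 16, 21, 26 days — each gap is 5 larger than the previous one.
Next gap: 31 days. Sep 9 2009 + 31 days = Oct 10 2009.
Next gap: 36 days. Oct 10 2009 + 36 days = Nov 15 2009.
Next gap: 41 days. Nov 15 2009 + 41 days = Dec 26 2009.
Next gap: 46 days. Dec 26 2009 + 46 days = Feb 10 2010.
Next gap: 51 days. Feb 10 2010 + 51 days = Apr 2 2010.

Apr 2 2010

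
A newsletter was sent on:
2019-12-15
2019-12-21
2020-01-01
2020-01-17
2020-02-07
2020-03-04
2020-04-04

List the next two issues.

2020-05-10, 2020-06-20

Gaps: 6, 11, 16, 21, 26, 31 days — each gap is 5 larger than the previous one.
Next gap: 36 days. 2020-04-04 + 36 days = 2020-05-10.
Next gap: 41 days. 2020-05-10 + 41 days = 2020-06-20.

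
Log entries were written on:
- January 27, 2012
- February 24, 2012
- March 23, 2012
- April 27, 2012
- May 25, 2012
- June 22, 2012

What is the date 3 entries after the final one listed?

September 28, 2012

Gaps: 28, 28, 35, 28, 28 days — a mix of 28 and 35. Every date is a Friday.
Each is the 4th Friday of its month.
4th Friday of July 2012: July 27, 2012.
4th Friday of August 2012: August 24, 2012.
September 2012 — 4th Friday is September 28, 2012.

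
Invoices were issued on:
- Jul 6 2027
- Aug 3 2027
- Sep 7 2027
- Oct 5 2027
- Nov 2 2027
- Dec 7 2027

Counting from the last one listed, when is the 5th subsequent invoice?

May 2 2028

These are Tuesdays at 28- or 35-day spacing (28, 35, 28, 28, 35).
The pattern: 1st Tuesday of the month.
January 2028 — 1st Tuesday is Jan 4 2028.
February 2028 — 1st Tuesday is Feb 1 2028.
1st Tuesday of March 2028: Mar 7 2028.
1st Tuesday of April 2028: Apr 4 2028.
May 2028 — 1st Tuesday is May 2 2028.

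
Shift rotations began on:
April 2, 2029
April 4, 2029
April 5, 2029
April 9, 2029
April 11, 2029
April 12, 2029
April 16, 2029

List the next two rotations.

The gap pattern 2, 1, 4, 2, 1, 4 repeats every 3 events.
These are the Mondays, Wednesdays and Thursdays of each week.
The following Wednesday is April 18, 2029.
Next Thursday: April 19, 2029.

April 18, 2029; April 19, 2029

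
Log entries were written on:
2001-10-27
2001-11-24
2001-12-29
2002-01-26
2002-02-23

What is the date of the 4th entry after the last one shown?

2002-06-29

All Saturdays; the gaps (28, 35, 28, 28) vary with month length.
This is the last Saturday of each month.
March 2002 ends with Saturday 2002-03-30.
Last Saturday of April 2002: 2002-04-27.
May 2002 ends with Saturday 2002-05-25.
Last Saturday of June 2002: 2002-06-29.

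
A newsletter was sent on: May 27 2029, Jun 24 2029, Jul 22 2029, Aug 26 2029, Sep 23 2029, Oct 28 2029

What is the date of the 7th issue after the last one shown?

All dates are Sundays, 28, 28, 35, 28, 35 days apart.
Specifically, the 4th Sunday of each month.
November 2029 — 4th Sunday is Nov 25 2029.
December 2029 — 4th Sunday is Dec 23 2029.
4th Sunday of January 2030: Jan 27 2030.
4th Sunday of February 2030: Feb 24 2030.
March 2030 — 4th Sunday is Mar 24 2030.
April 2030 — 4th Sunday is Apr 28 2030.
May 2030 — 4th Sunday is May 26 2030.

May 26 2030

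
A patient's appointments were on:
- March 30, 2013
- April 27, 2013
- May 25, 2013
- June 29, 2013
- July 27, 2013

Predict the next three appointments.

August 31, 2013; September 28, 2013; October 26, 2013

These are Saturdays with 28, 28, 35, 28-day gaps.
Each is the final Saturday of its month — March 30, 2013 is past the 28th, so '4th Saturday' doesn't fit.
August 2013 ends with Saturday August 31, 2013.
September 2013 ends with Saturday September 28, 2013.
October 2013 ends with Saturday October 26, 2013.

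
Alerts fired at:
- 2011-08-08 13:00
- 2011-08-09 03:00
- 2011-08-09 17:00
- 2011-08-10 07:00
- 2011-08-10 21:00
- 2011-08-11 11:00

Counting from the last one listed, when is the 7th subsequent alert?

Gaps: 14, 14, 14, 14, 14 hours — each event is 14 hours after the previous one.
2011-08-11 11:00 + 14 h = 2011-08-12 01:00.
2011-08-12 01:00 + 14 h = 2011-08-12 15:00.
2011-08-12 15:00 + 14 h = 2011-08-13 05:00.
2011-08-13 05:00 + 14 h = 2011-08-13 19:00.
2011-08-13 19:00 + 14 h = 2011-08-14 09:00.
2011-08-14 09:00 + 14 h = 2011-08-14 23:00.
2011-08-14 23:00 + 14 h = 2011-08-15 13:00.

2011-08-15 13:00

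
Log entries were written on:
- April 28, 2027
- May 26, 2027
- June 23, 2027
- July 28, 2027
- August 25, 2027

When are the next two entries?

These are Wednesdays at 28- or 35-day spacing (28, 28, 35, 28).
The pattern: 4th Wednesday of the month.
4th Wednesday of September 2027: September 22, 2027.
4th Wednesday of October 2027: October 27, 2027.

September 22, 2027; October 27, 2027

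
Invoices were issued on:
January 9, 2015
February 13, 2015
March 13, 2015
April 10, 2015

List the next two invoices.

These are Fridays at 28- or 35-day spacing (35, 28, 28).
The pattern: 2nd Friday of the month.
May 2015 — 2nd Friday is May 8, 2015.
2nd Friday of June 2015: June 12, 2015.

May 8, 2015; June 12, 2015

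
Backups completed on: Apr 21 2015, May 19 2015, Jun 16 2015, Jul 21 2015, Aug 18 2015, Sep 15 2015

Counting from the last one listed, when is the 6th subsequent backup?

Gaps: 28, 28, 35, 28, 28 days — a mix of 28 and 35. Every date is a Tuesday.
Each is the 3rd Tuesday of its month.
October 2015 — 3rd Tuesday is Oct 20 2015.
November 2015 — 3rd Tuesday is Nov 17 2015.
December 2015 — 3rd Tuesday is Dec 15 2015.
January 2016 — 3rd Tuesday is Jan 19 2016.
3rd Tuesday of February 2016: Feb 16 2016.
March 2016 — 3rd Tuesday is Mar 15 2016.

Mar 15 2016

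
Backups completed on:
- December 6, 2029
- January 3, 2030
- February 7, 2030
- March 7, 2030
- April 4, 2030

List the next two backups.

Gaps: 28, 35, 28, 28 days — a mix of 28 and 35. Every date is a Thursday.
Each is the 1st Thursday of its month.
1st Thursday of May 2030: May 2, 2030.
1st Thursday of June 2030: June 6, 2030.

May 2, 2030; June 6, 2030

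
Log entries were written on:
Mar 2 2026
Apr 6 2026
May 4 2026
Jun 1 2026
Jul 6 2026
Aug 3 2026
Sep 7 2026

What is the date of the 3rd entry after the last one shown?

These are Mondays at 28- or 35-day spacing (35, 28, 28, 35, 28, 35).
The pattern: 1st Monday of the month.
1st Monday of October 2026: Oct 5 2026.
1st Monday of November 2026: Nov 2 2026.
1st Monday of December 2026: Dec 7 2026.

Dec 7 2026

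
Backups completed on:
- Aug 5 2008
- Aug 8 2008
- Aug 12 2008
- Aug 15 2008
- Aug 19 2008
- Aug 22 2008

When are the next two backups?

The gap pattern 3, 4, 3, 4, 3 repeats every 2 events.
These are the Tuesdays and Fridays of each week.
Next Tuesday: Aug 26 2008.
Next Friday: Aug 29 2008.

Aug 26 2008, Aug 29 2008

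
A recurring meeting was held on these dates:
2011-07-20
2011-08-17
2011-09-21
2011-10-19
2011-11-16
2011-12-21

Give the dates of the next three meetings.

All dates are Wednesdays, 28, 35, 28, 28, 35 days apart.
Specifically, the 3rd Wednesday of each month.
3rd Wednesday of January 2012: 2012-01-18.
February 2012 — 3rd Wednesday is 2012-02-15.
March 2012 — 3rd Wednesday is 2012-03-21.

2012-01-18, 2012-02-15, 2012-03-21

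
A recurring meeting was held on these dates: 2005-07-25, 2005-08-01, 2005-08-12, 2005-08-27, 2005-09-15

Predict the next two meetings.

Gaps: 7, 11, 15, 19 days — each gap is 4 larger than the previous one.
Next gap: 23 days. 2005-09-15 + 23 days = 2005-10-08.
Next gap: 27 days. 2005-10-08 + 27 days = 2005-11-04.

2005-10-08, 2005-11-04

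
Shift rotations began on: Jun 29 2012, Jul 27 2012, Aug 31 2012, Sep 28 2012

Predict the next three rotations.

These are Fridays with 28, 35, 28-day gaps.
Each is the final Friday of its month — Jun 29 2012 is past the 28th, so '4th Friday' doesn't fit.
Last Friday of October 2012: Oct 26 2012.
Last Friday of November 2012: Nov 30 2012.
Last Friday of December 2012: Dec 28 2012.

Oct 26 2012, Nov 30 2012, Dec 28 2012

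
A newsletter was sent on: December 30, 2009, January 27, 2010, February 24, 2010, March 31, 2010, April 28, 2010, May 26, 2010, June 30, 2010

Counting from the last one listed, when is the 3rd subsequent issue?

September 29, 2010

These are Wednesdays with 28, 28, 35, 28, 28, 35-day gaps.
Each is the final Wednesday of its month — December 30, 2009 is past the 28th, so '4th Wednesday' doesn't fit.
Last Wednesday of July 2010: July 28, 2010.
Last Wednesday of August 2010: August 25, 2010.
September 2010 ends with Wednesday September 29, 2010.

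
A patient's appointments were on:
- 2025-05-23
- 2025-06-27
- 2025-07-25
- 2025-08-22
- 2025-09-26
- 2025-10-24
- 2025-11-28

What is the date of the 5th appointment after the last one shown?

2026-04-24

All dates are Fridays, 35, 28, 28, 35, 28, 35 days apart.
Specifically, the 4th Friday of each month.
4th Friday of December 2025: 2025-12-26.
January 2026 — 4th Friday is 2026-01-23.
February 2026 — 4th Friday is 2026-02-27.
March 2026 — 4th Friday is 2026-03-27.
4th Friday of April 2026: 2026-04-24.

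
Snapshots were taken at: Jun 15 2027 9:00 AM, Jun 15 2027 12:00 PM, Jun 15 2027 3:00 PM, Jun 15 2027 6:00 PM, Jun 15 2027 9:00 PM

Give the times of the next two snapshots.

Jun 16 2027 12:00 AM, Jun 16 2027 3:00 AM

Spacing: 3, 3, 3, 3 h — constant 3 h.
Jun 15 2027 9:00 PM + 3 h = Jun 16 2027 12:00 AM.
Jun 16 2027 12:00 AM + 3 h = Jun 16 2027 3:00 AM.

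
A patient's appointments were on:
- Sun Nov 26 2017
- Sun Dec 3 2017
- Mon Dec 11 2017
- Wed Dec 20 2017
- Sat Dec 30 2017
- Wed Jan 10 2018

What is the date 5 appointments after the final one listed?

Wed Mar 21 2018

Intervals are 7, 8, 9, 10, 11 days — an arithmetic progression with common difference 1.
Next gap: 12 days. Wed Jan 10 2018 + 12 days = Mon Jan 22 2018.
Next gap: 13 days. Mon Jan 22 2018 + 13 days = Sun Feb 4 2018.
Next gap: 14 days. Sun Feb 4 2018 + 14 days = Sun Feb 18 2018.
Next gap: 15 days. Sun Feb 18 2018 + 15 days = Mon Mar 5 2018.
Next gap: 16 days. Mon Mar 5 2018 + 16 days = Wed Mar 21 2018.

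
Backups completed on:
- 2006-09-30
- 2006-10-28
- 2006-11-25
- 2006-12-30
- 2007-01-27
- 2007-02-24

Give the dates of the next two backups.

Every date is a Saturday; gaps 28, 28, 35, 28, 28 days.
Each is the last Saturday of its month (at least one falls on the 29th or later, ruling out '4th Saturday').
March 2007 ends with Saturday 2007-03-31.
Last Saturday of April 2007: 2007-04-28.

2007-03-31, 2007-04-28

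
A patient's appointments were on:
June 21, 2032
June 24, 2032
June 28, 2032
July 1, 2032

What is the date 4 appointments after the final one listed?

July 15, 2032

Gaps: 3, 4, 3 days — not constant, but cyclic with period 2.
The events fall on every Monday and Thursday.
The following Monday is July 5, 2032.
Next Thursday: July 8, 2032.
Next Monday: July 12, 2032.
The following Thursday is July 15, 2032.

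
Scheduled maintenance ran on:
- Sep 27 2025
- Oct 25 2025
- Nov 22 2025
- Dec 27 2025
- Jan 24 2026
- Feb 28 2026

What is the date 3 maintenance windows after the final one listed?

Gaps: 28, 28, 35, 28, 35 days — a mix of 28 and 35. Every date is a Saturday.
Each is the 4th Saturday of its month.
4th Saturday of March 2026: Mar 28 2026.
4th Saturday of April 2026: Apr 25 2026.
May 2026 — 4th Saturday is May 23 2026.

May 23 2026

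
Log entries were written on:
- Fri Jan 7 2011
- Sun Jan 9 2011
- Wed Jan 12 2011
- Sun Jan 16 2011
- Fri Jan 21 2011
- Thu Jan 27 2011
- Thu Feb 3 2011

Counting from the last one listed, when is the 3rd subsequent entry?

Wed Mar 2 2011

The spacing grows by 1 each time: 2, 3, 4, 5, 6, 7 days.
Next gap: 8 days. Thu Feb 3 2011 + 8 days = Fri Feb 11 2011.
Next gap: 9 days. Fri Feb 11 2011 + 9 days = Sun Feb 20 2011.
Next gap: 10 days. Sun Feb 20 2011 + 10 days = Wed Mar 2 2011.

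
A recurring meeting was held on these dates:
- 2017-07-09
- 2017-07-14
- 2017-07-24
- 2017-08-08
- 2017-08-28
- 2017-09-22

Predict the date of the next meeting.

Gaps: 5, 10, 15, 20, 25 days — each gap is 5 larger than the previous one.
Next gap: 30 days. 2017-09-22 + 30 days = 2017-10-22.

2017-10-22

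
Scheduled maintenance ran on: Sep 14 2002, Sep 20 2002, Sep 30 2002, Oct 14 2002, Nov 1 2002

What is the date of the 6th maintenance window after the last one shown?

The spacing grows by 4 each time: 6, 10, 14, 18 days.
Next gap: 22 days. Nov 1 2002 + 22 days = Nov 23 2002.
Next gap: 26 days. Nov 23 2002 + 26 days = Dec 19 2002.
Next gap: 30 days. Dec 19 2002 + 30 days = Jan 18 2003.
Next gap: 34 days. Jan 18 2003 + 34 days = Feb 21 2003.
Next gap: 38 days. Feb 21 2003 + 38 days = Mar 31 2003.
Next gap: 42 days. Mar 31 2003 + 42 days = May 12 2003.

May 12 2003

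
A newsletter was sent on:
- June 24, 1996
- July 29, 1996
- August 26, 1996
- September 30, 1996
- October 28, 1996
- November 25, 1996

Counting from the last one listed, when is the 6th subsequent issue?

May 26, 1997

All Mondays; the gaps (35, 28, 35, 28, 28) vary with month length.
This is the last Monday of each month.
Last Monday of December 1996: December 30, 1996.
January 1997 ends with Monday January 27, 1997.
Last Monday of February 1997: February 24, 1997.
Last Monday of March 1997: March 31, 1997.
April 1997 ends with Monday April 28, 1997.
Last Monday of May 1997: May 26, 1997.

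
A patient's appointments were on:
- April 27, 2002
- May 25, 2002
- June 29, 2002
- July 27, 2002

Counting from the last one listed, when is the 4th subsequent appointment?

All Saturdays; the gaps (28, 35, 28) vary with month length.
This is the last Saturday of each month.
August 2002 ends with Saturday August 31, 2002.
September 2002 ends with Saturday September 28, 2002.
Last Saturday of October 2002: October 26, 2002.
November 2002 ends with Saturday November 30, 2002.

November 30, 2002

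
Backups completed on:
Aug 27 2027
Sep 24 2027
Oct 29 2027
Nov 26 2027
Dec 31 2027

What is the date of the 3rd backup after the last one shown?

Every date is a Friday; gaps 28, 35, 28, 35 days.
Each is the last Friday of its month (at least one falls on the 29th or later, ruling out '4th Friday').
Last Friday of January 2028: Jan 28 2028.
February 2028 ends with Friday Feb 25 2028.
March 2028 ends with Friday Mar 31 2028.

Mar 31 2028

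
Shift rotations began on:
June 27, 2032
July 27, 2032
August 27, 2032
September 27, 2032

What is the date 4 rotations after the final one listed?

The day-of-month is always 27 (30, 31, 31 days between events).
So this recurs on the 27th of each month.
October 2032: October 27, 2032.
Next: November 2032 → November 27, 2032.
December 2032: December 27, 2032.
Next: January 2033 → January 27, 2033.

January 27, 2033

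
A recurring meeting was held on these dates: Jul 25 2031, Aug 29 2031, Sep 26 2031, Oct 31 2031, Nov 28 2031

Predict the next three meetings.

These are Fridays with 35, 28, 35, 28-day gaps.
Each is the final Friday of its month — Aug 29 2031 is past the 28th, so '4th Friday' doesn't fit.
December 2031 ends with Friday Dec 26 2031.
Last Friday of January 2032: Jan 30 2032.
February 2032 ends with Friday Feb 27 2032.

Dec 26 2031, Jan 30 2032, Feb 27 2032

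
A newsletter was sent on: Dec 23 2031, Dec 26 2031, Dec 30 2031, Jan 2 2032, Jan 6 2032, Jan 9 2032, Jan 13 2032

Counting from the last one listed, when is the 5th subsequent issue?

Jan 30 2032

The gap pattern 3, 4, 3, 4, 3, 4 repeats every 2 events.
These are the Tuesdays and Fridays of each week.
Next Friday: Jan 16 2032.
The following Tuesday is Jan 20 2032.
Next Friday: Jan 23 2032.
The following Tuesday is Jan 27 2032.
The following Friday is Jan 30 2032.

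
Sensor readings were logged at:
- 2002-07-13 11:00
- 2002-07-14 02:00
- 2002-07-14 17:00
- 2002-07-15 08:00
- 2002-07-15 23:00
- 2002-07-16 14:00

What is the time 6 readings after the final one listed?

2002-07-20 08:00

Gaps: 15, 15, 15, 15, 15 hours — each event is 15 hours after the previous one.
2002-07-16 14:00 + 15 h = 2002-07-17 05:00.
2002-07-17 05:00 + 15 h = 2002-07-17 20:00.
2002-07-17 20:00 + 15 h = 2002-07-18 11:00.
2002-07-18 11:00 + 15 h = 2002-07-19 02:00.
2002-07-19 02:00 + 15 h = 2002-07-19 17:00.
2002-07-19 17:00 + 15 h = 2002-07-20 08:00.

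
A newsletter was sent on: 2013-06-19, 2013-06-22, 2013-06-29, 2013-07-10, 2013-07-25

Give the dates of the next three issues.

Gaps: 3, 7, 11, 15 days — each gap is 4 larger than the previous one.
Next gap: 19 days. 2013-07-25 + 19 days = 2013-08-13.
Next gap: 23 days. 2013-08-13 + 23 days = 2013-09-05.
Next gap: 27 days. 2013-09-05 + 27 days = 2013-10-02.

2013-08-13, 2013-09-05, 2013-10-02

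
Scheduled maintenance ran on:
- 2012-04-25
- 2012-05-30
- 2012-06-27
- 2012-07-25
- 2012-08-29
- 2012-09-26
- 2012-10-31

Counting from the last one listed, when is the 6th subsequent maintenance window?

Every date is a Wednesday; gaps 35, 28, 28, 35, 28, 35 days.
Each is the last Wednesday of its month (at least one falls on the 29th or later, ruling out '4th Wednesday').
Last Wednesday of November 2012: 2012-11-28.
Last Wednesday of December 2012: 2012-12-26.
January 2013 ends with Wednesday 2013-01-30.
February 2013 ends with Wednesday 2013-02-27.
March 2013 ends with Wednesday 2013-03-27.
April 2013 ends with Wednesday 2013-04-24.

2013-04-24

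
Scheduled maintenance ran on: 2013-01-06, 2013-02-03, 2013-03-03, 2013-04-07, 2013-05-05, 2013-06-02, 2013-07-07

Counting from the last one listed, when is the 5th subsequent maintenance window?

These are Sundays at 28- or 35-day spacing (28, 28, 35, 28, 28, 35).
The pattern: 1st Sunday of the month.
1st Sunday of August 2013: 2013-08-04.
September 2013 — 1st Sunday is 2013-09-01.
October 2013 — 1st Sunday is 2013-10-06.
November 2013 — 1st Sunday is 2013-11-03.
1st Sunday of December 2013: 2013-12-01.

2013-12-01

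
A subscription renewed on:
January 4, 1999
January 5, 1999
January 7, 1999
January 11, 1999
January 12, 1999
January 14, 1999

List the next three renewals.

January 18, 1999; January 19, 1999; January 21, 1999

Every event lands on a Monday or Tuesday or Thursday (gaps cycle 1, 2, 4, 1, 2).
So the schedule is: every Monday, Tuesday and Thursday.
The following Monday is January 18, 1999.
The following Tuesday is January 19, 1999.
Next Thursday: January 21, 1999.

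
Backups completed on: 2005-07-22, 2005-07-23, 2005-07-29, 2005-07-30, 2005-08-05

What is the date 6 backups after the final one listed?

2005-08-26

Every event lands on a Friday or Saturday (gaps cycle 1, 6, 1, 6).
So the schedule is: every Friday and Saturday.
Next Saturday: 2005-08-06.
The following Friday is 2005-08-12.
Next Saturday: 2005-08-13.
The following Friday is 2005-08-19.
The following Saturday is 2005-08-20.
The following Friday is 2005-08-26.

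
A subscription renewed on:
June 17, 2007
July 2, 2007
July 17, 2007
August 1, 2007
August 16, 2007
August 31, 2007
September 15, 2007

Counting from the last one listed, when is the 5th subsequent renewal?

The spacing is 15, 15, 15, 15, 15, 15 days — always 15 days.
September 15, 2007 + 15 days = September 30, 2007.
September 30, 2007 + 15 days = October 15, 2007.
October 15, 2007 + 15 days = October 30, 2007.
October 30, 2007 + 15 days = November 14, 2007.
November 14, 2007 + 15 days = November 29, 2007.

November 29, 2007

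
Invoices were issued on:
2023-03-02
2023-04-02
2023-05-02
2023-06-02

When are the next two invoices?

Each date is the 2nd; the gaps (31, 30, 31) track the month lengths.
The rule is the 2nd of each month.
July 2023: 2023-07-02.
August 2023: 2023-08-02.

2023-07-02, 2023-08-02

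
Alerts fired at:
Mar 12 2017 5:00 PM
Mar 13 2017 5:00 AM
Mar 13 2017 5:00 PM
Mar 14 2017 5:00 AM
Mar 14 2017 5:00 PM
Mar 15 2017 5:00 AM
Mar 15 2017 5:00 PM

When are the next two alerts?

Gaps: 12, 12, 12, 12, 12, 12 hours — each event is 12 hours after the previous one.
Mar 15 2017 5:00 PM + 12 h = Mar 16 2017 5:00 AM.
Mar 16 2017 5:00 AM + 12 h = Mar 16 2017 5:00 PM.

Mar 16 2017 5:00 AM, Mar 16 2017 5:00 PM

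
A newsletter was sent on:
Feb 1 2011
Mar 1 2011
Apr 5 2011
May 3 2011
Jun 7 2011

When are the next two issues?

These are Tuesdays at 28- or 35-day spacing (28, 35, 28, 35).
The pattern: 1st Tuesday of the month.
July 2011 — 1st Tuesday is Jul 5 2011.
1st Tuesday of August 2011: Aug 2 2011.

Jul 5 2011, Aug 2 2011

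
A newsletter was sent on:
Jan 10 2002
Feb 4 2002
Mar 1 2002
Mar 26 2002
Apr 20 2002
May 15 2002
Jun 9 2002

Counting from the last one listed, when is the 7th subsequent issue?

Dec 1 2002

Every event comes 25 days after the last (25, 25, 25, 25, 25, 25).
Jun 9 2002 + 25 days = Jul 4 2002.
Jul 4 2002 + 25 days = Jul 29 2002.
Jul 29 2002 + 25 days = Aug 23 2002.
Aug 23 2002 + 25 days = Sep 17 2002.
Sep 17 2002 + 25 days = Oct 12 2002.
Oct 12 2002 + 25 days = Nov 6 2002.
Nov 6 2002 + 25 days = Dec 1 2002.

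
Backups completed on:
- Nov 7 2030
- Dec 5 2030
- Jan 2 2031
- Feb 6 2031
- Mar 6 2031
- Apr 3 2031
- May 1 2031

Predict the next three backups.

Gaps: 28, 28, 35, 28, 28, 28 days — a mix of 28 and 35. Every date is a Thursday.
Each is the 1st Thursday of its month.
June 2031 — 1st Thursday is Jun 5 2031.
1st Thursday of July 2031: Jul 3 2031.
August 2031 — 1st Thursday is Aug 7 2031.

Jun 5 2031, Jul 3 2031, Aug 7 2031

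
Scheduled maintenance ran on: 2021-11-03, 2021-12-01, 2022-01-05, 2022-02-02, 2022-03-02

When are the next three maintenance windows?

Gaps: 28, 35, 28, 28 days — a mix of 28 and 35. Every date is a Wednesday.
Each is the 1st Wednesday of its month.
1st Wednesday of April 2022: 2022-04-06.
May 2022 — 1st Wednesday is 2022-05-04.
June 2022 — 1st Wednesday is 2022-06-01.

2022-04-06, 2022-05-04, 2022-06-01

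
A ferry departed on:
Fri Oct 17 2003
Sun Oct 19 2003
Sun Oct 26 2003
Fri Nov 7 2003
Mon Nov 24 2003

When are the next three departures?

Tue Dec 16 2003, Mon Jan 12 2004, Fri Feb 13 2004

Intervals are 2, 7, 12, 17 days — an arithmetic progression with common difference 5.
Next gap: 22 days. Mon Nov 24 2003 + 22 days = Tue Dec 16 2003.
Next gap: 27 days. Tue Dec 16 2003 + 27 days = Mon Jan 12 2004.
Next gap: 32 days. Mon Jan 12 2004 + 32 days = Fri Feb 13 2004.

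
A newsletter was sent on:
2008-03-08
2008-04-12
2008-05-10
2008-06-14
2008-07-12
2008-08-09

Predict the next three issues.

2008-09-13, 2008-10-11, 2008-11-08

Gaps: 35, 28, 35, 28, 28 days — a mix of 28 and 35. Every date is a Saturday.
Each is the 2nd Saturday of its month.
2nd Saturday of September 2008: 2008-09-13.
2nd Saturday of October 2008: 2008-10-11.
2nd Saturday of November 2008: 2008-11-08.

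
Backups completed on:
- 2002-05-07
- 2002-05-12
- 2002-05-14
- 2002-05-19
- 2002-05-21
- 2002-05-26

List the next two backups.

Every event lands on a Tuesday or Sunday (gaps cycle 5, 2, 5, 2, 5).
So the schedule is: every Tuesday and Sunday.
The following Tuesday is 2002-05-28.
The following Sunday is 2002-06-02.

2002-05-28, 2002-06-02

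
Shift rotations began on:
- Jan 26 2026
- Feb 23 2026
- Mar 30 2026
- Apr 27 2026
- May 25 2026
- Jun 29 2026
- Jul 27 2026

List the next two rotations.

Aug 31 2026, Sep 28 2026

Every date is a Monday; gaps 28, 35, 28, 28, 35, 28 days.
Each is the last Monday of its month (at least one falls on the 29th or later, ruling out '4th Monday').
Last Monday of August 2026: Aug 31 2026.
September 2026 ends with Monday Sep 28 2026.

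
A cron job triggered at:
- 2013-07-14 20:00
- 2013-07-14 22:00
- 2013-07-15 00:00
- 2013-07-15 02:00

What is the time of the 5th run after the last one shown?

2013-07-15 12:00

Gaps: 2, 2, 2 hours — each event is 2 hours after the previous one.
2013-07-15 02:00 + 2 h = 2013-07-15 04:00.
2013-07-15 04:00 + 2 h = 2013-07-15 06:00.
2013-07-15 06:00 + 2 h = 2013-07-15 08:00.
2013-07-15 08:00 + 2 h = 2013-07-15 10:00.
2013-07-15 10:00 + 2 h = 2013-07-15 12:00.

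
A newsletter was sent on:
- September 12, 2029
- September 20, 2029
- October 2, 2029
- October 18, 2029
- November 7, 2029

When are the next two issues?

The spacing grows by 4 each time: 8, 12, 16, 20 days.
Next gap: 24 days. November 7, 2029 + 24 days = December 1, 2029.
Next gap: 28 days. December 1, 2029 + 28 days = December 29, 2029.

December 1, 2029; December 29, 2029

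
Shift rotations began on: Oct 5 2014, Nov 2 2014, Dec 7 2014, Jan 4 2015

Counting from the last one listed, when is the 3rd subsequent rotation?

Apr 5 2015

All dates are Sundays, 28, 35, 28 days apart.
Specifically, the 1st Sunday of each month.
1st Sunday of February 2015: Feb 1 2015.
March 2015 — 1st Sunday is Mar 1 2015.
1st Sunday of April 2015: Apr 5 2015.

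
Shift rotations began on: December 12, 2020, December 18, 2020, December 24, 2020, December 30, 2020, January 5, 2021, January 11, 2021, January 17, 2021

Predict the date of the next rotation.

January 23, 2021

Gaps between consecutive events: 6, 6, 6, 6, 6, 6 days — a constant 6-day interval.
January 17, 2021 + 6 days = January 23, 2021.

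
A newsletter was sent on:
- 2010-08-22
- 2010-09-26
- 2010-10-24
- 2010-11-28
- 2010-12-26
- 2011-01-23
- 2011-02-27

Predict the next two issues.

Gaps: 35, 28, 35, 28, 28, 35 days — a mix of 28 and 35. Every date is a Sunday.
Each is the 4th Sunday of its month.
4th Sunday of March 2011: 2011-03-27.
April 2011 — 4th Sunday is 2011-04-24.

2011-03-27, 2011-04-24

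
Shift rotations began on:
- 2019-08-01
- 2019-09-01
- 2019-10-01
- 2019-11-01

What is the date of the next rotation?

The day-of-month is always 1 (31, 30, 31 days between events).
So this recurs on the 1st of each month.
Next: December 2019 → 2019-12-01.

2019-12-01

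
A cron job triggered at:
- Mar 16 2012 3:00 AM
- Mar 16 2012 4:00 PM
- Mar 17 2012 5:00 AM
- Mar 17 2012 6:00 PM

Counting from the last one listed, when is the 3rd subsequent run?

Mar 19 2012 9:00 AM

Spacing: 13, 13, 13 h — constant 13 h.
Mar 17 2012 6:00 PM + 13 h = Mar 18 2012 7:00 AM.
Mar 18 2012 7:00 AM + 13 h = Mar 18 2012 8:00 PM.
Mar 18 2012 8:00 PM + 13 h = Mar 19 2012 9:00 AM.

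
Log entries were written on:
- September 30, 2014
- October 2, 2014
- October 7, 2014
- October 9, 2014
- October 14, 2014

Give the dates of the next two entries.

The gap pattern 2, 5, 2, 5 repeats every 2 events.
These are the Tuesdays and Thursdays of each week.
The following Thursday is October 16, 2014.
Next Tuesday: October 21, 2014.

October 16, 2014; October 21, 2014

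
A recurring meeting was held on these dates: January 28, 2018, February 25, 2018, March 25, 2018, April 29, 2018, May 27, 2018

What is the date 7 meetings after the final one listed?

Every date is a Sunday; gaps 28, 28, 35, 28 days.
Each is the last Sunday of its month (at least one falls on the 29th or later, ruling out '4th Sunday').
June 2018 ends with Sunday June 24, 2018.
July 2018 ends with Sunday July 29, 2018.
Last Sunday of August 2018: August 26, 2018.
September 2018 ends with Sunday September 30, 2018.
October 2018 ends with Sunday October 28, 2018.
Last Sunday of November 2018: November 25, 2018.
December 2018 ends with Sunday December 30, 2018.

December 30, 2018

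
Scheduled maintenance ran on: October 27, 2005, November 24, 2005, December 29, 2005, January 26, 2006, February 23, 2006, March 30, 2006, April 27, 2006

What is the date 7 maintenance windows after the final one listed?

Every date is a Thursday; gaps 28, 35, 28, 28, 35, 28 days.
Each is the last Thursday of its month (at least one falls on the 29th or later, ruling out '4th Thursday').
Last Thursday of May 2006: May 25, 2006.
June 2006 ends with Thursday June 29, 2006.
Last Thursday of July 2006: July 27, 2006.
Last Thursday of August 2006: August 31, 2006.
Last Thursday of September 2006: September 28, 2006.
October 2006 ends with Thursday October 26, 2006.
November 2006 ends with Thursday November 30, 2006.

November 30, 2006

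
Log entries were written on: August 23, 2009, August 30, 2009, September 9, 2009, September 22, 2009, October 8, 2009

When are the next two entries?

October 27, 2009; November 18, 2009

The spacing grows by 3 each time: 7, 10, 13, 16 days.
Next gap: 19 days. October 8, 2009 + 19 days = October 27, 2009.
Next gap: 22 days. October 27, 2009 + 22 days = November 18, 2009.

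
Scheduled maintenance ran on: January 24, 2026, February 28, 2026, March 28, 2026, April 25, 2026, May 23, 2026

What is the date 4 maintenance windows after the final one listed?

September 26, 2026

Gaps: 35, 28, 28, 28 days — a mix of 28 and 35. Every date is a Saturday.
Each is the 4th Saturday of its month.
June 2026 — 4th Saturday is June 27, 2026.
4th Saturday of July 2026: July 25, 2026.
4th Saturday of August 2026: August 22, 2026.
4th Saturday of September 2026: September 26, 2026.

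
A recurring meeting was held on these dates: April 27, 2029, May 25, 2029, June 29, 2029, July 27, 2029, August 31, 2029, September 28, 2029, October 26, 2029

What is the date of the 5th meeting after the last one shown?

March 29, 2030

Every date is a Friday; gaps 28, 35, 28, 35, 28, 28 days.
Each is the last Friday of its month (at least one falls on the 29th or later, ruling out '4th Friday').
November 2029 ends with Friday November 30, 2029.
Last Friday of December 2029: December 28, 2029.
Last Friday of January 2030: January 25, 2030.
February 2030 ends with Friday February 22, 2030.
Last Friday of March 2030: March 29, 2030.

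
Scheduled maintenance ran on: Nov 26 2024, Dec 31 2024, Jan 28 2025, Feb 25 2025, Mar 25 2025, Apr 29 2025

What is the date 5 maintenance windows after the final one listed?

These are Tuesdays with 35, 28, 28, 28, 35-day gaps.
Each is the final Tuesday of its month — Dec 31 2024 is past the 28th, so '4th Tuesday' doesn't fit.
Last Tuesday of May 2025: May 27 2025.
June 2025 ends with Tuesday Jun 24 2025.
Last Tuesday of July 2025: Jul 29 2025.
August 2025 ends with Tuesday Aug 26 2025.
September 2025 ends with Tuesday Sep 30 2025.

Sep 30 2025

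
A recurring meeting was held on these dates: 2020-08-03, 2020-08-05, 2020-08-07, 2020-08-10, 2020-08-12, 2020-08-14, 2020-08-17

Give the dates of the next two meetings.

2020-08-19, 2020-08-21

Gaps: 2, 2, 3, 2, 2, 3 days — not constant, but cyclic with period 3.
The events fall on every Monday, Wednesday and Friday.
The following Wednesday is 2020-08-19.
The following Friday is 2020-08-21.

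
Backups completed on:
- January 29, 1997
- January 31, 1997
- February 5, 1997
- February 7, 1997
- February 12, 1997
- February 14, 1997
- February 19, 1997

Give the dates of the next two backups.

Every event lands on a Wednesday or Friday (gaps cycle 2, 5, 2, 5, 2, 5).
So the schedule is: every Wednesday and Friday.
Next Friday: February 21, 1997.
Next Wednesday: February 26, 1997.

February 21, 1997; February 26, 1997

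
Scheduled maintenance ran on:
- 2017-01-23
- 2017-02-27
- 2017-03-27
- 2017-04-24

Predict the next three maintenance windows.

These are Mondays at 28- or 35-day spacing (35, 28, 28).
The pattern: 4th Monday of the month.
4th Monday of May 2017: 2017-05-22.
4th Monday of June 2017: 2017-06-26.
July 2017 — 4th Monday is 2017-07-24.

2017-05-22, 2017-06-26, 2017-07-24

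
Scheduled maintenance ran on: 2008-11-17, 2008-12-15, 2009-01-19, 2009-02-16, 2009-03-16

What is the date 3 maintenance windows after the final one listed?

2009-06-15

All dates are Mondays, 28, 35, 28, 28 days apart.
Specifically, the 3rd Monday of each month.
3rd Monday of April 2009: 2009-04-20.
3rd Monday of May 2009: 2009-05-18.
3rd Monday of June 2009: 2009-06-15.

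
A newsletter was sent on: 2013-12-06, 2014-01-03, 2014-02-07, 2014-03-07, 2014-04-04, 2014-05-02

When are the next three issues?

2014-06-06, 2014-07-04, 2014-08-01

All dates are Fridays, 28, 35, 28, 28, 28 days apart.
Specifically, the 1st Friday of each month.
1st Friday of June 2014: 2014-06-06.
1st Friday of July 2014: 2014-07-04.
1st Friday of August 2014: 2014-08-01.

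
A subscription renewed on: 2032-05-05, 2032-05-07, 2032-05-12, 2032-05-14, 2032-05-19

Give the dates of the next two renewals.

2032-05-21, 2032-05-26

The gap pattern 2, 5, 2, 5 repeats every 2 events.
These are the Wednesdays and Fridays of each week.
Next Friday: 2032-05-21.
The following Wednesday is 2032-05-26.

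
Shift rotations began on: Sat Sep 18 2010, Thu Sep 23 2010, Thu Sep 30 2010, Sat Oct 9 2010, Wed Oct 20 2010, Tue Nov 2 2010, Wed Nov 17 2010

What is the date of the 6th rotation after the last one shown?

The spacing grows by 2 each time: 5, 7, 9, 11, 13, 15 days.
Next gap: 17 days. Wed Nov 17 2010 + 17 days = Sat Dec 4 2010.
Next gap: 19 days. Sat Dec 4 2010 + 19 days = Thu Dec 23 2010.
Next gap: 21 days. Thu Dec 23 2010 + 21 days = Thu Jan 13 2011.
Next gap: 23 days. Thu Jan 13 2011 + 23 days = Sat Feb 5 2011.
Next gap: 25 days. Sat Feb 5 2011 + 25 days = Wed Mar 2 2011.
Next gap: 27 days. Wed Mar 2 2011 + 27 days = Tue Mar 29 2011.

Tue Mar 29 2011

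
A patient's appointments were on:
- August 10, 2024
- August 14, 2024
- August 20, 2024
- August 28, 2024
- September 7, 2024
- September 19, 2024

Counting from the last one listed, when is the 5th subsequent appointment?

Intervals are 4, 6, 8, 10, 12 days — an arithmetic progression with common difference 2.
Next gap: 14 days. September 19, 2024 + 14 days = October 3, 2024.
Next gap: 16 days. October 3, 2024 + 16 days = October 19, 2024.
Next gap: 18 days. October 19, 2024 + 18 days = November 6, 2024.
Next gap: 20 days. November 6, 2024 + 20 days = November 26, 2024.
Next gap: 22 days. November 26, 2024 + 22 days = December 18, 2024.

December 18, 2024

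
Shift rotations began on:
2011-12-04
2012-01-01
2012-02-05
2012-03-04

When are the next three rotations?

2012-04-01, 2012-05-06, 2012-06-03

All dates are Sundays, 28, 35, 28 days apart.
Specifically, the 1st Sunday of each month.
April 2012 — 1st Sunday is 2012-04-01.
May 2012 — 1st Sunday is 2012-05-06.
1st Sunday of June 2012: 2012-06-03.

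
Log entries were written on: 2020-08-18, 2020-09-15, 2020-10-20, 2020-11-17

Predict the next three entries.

All dates are Tuesdays, 28, 35, 28 days apart.
Specifically, the 3rd Tuesday of each month.
3rd Tuesday of December 2020: 2020-12-15.
3rd Tuesday of January 2021: 2021-01-19.
February 2021 — 3rd Tuesday is 2021-02-16.

2020-12-15, 2021-01-19, 2021-02-16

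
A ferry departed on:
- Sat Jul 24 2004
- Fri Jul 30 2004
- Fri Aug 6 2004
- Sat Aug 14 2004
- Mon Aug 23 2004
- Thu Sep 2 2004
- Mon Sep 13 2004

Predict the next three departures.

The spacing grows by 1 each time: 6, 7, 8, 9, 10, 11 days.
Next gap: 12 days. Mon Sep 13 2004 + 12 days = Sat Sep 25 2004.
Next gap: 13 days. Sat Sep 25 2004 + 13 days = Fri Oct 8 2004.
Next gap: 14 days. Fri Oct 8 2004 + 14 days = Fri Oct 22 2004.

Sat Sep 25 2004, Fri Oct 8 2004, Fri Oct 22 2004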